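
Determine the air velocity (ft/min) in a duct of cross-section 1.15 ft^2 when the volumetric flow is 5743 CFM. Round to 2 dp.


V = 5743 / 1.15 = 4993.91 ft/min

4993.91 ft/min


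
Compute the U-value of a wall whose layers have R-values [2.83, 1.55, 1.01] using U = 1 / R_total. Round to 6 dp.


R_total = 2.83 + 1.55 + 1.01 = 5.39
U = 1/5.39 = 0.185529

0.185529


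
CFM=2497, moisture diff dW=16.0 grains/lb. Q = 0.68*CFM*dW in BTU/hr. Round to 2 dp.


Q = 0.68 * 2497 * 16.0 = 27167.36 BTU/hr

27167.36 BTU/hr


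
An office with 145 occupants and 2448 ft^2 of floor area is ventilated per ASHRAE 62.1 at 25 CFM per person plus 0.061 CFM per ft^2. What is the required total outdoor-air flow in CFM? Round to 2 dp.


Total = 145*25 + 2448*0.061 = 3774.33 CFM

3774.33 CFM


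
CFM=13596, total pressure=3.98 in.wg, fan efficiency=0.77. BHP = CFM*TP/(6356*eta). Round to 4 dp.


BHP = 13596 * 3.98 / (6356 * 0.77) = 11.0565 hp

11.0565 hp


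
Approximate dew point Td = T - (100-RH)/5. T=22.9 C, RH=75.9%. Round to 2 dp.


Td = 22.9 - (100-75.9)/5 = 18.08 C

18.08 C


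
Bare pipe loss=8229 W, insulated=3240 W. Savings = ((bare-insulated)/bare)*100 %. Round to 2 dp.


Savings = ((8229-3240)/8229)*100 = 60.63 %

60.63 %


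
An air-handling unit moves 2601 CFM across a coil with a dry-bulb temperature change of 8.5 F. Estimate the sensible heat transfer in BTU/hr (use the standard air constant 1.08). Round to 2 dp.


Q = 1.08 * 2601 * 8.5 = 23877.18 BTU/hr

23877.18 BTU/hr


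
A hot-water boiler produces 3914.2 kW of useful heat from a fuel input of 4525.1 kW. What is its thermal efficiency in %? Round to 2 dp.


eta = (3914.2/4525.1)*100 = 86.50 %

86.50 %


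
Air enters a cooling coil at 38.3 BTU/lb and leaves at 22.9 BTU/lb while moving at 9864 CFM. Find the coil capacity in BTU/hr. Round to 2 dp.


Q = 4.5 * 9864 * (38.3 - 22.9) = 683575.20 BTU/hr

683575.20 BTU/hr


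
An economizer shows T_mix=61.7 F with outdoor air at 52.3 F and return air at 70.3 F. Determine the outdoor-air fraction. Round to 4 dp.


frac = (61.7 - 70.3) / (52.3 - 70.3) = 0.4778

0.4778


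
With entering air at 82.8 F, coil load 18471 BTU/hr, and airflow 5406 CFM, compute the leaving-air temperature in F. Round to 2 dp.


dT = 18471/(1.08*5406) = 3.1637
T_leave = 82.8 - 3.1637 = 79.64 F

79.64 F


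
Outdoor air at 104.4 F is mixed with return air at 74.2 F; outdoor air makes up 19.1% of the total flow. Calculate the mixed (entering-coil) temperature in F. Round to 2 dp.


T_mix = 74.2 + (19.1/100)*(104.4-74.2) = 79.97 F

79.97 F


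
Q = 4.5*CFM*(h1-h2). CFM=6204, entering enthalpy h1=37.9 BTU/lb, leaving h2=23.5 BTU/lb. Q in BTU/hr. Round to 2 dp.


Q = 4.5 * 6204 * (37.9 - 23.5) = 402019.20 BTU/hr

402019.20 BTU/hr


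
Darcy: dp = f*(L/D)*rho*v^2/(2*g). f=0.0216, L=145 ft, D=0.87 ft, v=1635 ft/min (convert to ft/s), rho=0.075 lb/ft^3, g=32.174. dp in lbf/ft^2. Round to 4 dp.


v_fps = 1635/60 = 27.25 ft/s
dp = 0.0216*(145/0.87)*0.075*27.25^2/(2*32.174) = 3.1157 lbf/ft^2

3.1157 lbf/ft^2


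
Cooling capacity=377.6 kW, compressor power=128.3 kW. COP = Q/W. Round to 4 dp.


COP = 377.6 / 128.3 = 2.9431

2.9431


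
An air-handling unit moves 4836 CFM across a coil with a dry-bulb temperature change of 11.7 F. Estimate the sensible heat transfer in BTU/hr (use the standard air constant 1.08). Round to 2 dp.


Q = 1.08 * 4836 * 11.7 = 61107.70 BTU/hr

61107.70 BTU/hr


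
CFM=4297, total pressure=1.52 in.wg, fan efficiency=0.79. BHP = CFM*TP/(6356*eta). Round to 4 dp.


BHP = 4297 * 1.52 / (6356 * 0.79) = 1.3008 hp

1.3008 hp


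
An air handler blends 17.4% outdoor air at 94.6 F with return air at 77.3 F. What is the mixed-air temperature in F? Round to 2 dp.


T_mix = 77.3 + (17.4/100)*(94.6-77.3) = 80.31 F

80.31 F


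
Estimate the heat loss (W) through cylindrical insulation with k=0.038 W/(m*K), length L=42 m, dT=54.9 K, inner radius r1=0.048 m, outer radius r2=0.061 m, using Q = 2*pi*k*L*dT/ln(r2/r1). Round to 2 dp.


Q = 2*pi*0.038*42*54.9/ln(0.061/0.048) = 2297.03 W

2297.03 W


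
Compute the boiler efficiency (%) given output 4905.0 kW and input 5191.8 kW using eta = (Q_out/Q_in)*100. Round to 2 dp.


eta = (4905.0/5191.8)*100 = 94.48 %

94.48 %


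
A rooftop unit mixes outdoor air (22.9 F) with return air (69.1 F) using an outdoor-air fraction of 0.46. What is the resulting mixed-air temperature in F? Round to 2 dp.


T_mix = 0.46*22.9 + 0.54*69.1 = 47.85 F

47.85 F


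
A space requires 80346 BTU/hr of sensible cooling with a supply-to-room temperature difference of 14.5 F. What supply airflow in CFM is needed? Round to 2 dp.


CFM = 80346 / (1.08 * 14.5) = 5130.65

5130.65 CFM


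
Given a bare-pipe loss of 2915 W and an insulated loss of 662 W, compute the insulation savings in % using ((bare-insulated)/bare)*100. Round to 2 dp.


Savings = ((2915-662)/2915)*100 = 77.29 %

77.29 %


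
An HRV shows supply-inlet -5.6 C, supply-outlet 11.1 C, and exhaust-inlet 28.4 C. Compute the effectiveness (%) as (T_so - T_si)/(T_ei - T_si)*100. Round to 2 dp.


eff = (11.1-(-5.6))/(28.4-(-5.6))*100 = 49.12 %

49.12 %


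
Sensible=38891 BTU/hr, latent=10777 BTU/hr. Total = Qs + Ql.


Qt = 38891 + 10777 = 49668 BTU/hr

49668 BTU/hr


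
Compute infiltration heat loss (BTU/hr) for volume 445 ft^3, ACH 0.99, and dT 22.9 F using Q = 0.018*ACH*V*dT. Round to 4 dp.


Q = 0.018 * 0.99 * 445 * 22.9 = 181.5947 BTU/hr

181.5947 BTU/hr


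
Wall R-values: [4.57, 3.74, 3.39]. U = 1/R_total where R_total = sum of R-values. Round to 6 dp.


R_total = 4.57 + 3.74 + 3.39 = 11.70
U = 1/11.70 = 0.085470

0.085470


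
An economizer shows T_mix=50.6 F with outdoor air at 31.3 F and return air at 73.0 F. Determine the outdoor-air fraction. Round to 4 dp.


frac = (50.6 - 73.0) / (31.3 - 73.0) = 0.5372

0.5372


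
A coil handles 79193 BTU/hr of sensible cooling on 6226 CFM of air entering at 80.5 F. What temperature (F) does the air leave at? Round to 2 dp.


dT = 79193/(1.08*6226) = 11.7775
T_leave = 80.5 - 11.7775 = 68.72 F

68.72 F


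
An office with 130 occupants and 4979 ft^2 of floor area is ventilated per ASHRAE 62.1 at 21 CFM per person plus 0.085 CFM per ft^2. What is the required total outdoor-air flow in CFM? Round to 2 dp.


Total = 130*21 + 4979*0.085 = 3153.22 CFM

3153.22 CFM


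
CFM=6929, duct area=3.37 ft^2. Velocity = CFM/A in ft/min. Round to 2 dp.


V = 6929 / 3.37 = 2056.08 ft/min

2056.08 ft/min


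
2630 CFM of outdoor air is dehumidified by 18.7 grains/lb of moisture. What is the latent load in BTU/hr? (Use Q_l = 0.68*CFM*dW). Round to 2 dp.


Q = 0.68 * 2630 * 18.7 = 33443.08 BTU/hr

33443.08 BTU/hr


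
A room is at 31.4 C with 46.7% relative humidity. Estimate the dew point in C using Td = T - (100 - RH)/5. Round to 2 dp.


Td = 31.4 - (100-46.7)/5 = 20.74 C

20.74 C


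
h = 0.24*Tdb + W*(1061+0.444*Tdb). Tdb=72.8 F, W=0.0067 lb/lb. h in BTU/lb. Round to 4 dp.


h = 0.24*72.8 + 0.0067*(1061+0.444*72.8) = 24.7973 BTU/lb

24.7973 BTU/lb


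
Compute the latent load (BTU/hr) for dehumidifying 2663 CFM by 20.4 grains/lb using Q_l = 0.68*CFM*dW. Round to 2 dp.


Q = 0.68 * 2663 * 20.4 = 36941.14 BTU/hr

36941.14 BTU/hr


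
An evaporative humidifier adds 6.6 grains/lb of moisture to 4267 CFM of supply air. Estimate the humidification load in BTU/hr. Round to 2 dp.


Q = 0.68 * 4267 * 6.6 = 19150.30 BTU/hr

19150.30 BTU/hr


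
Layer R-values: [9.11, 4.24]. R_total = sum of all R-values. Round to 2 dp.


R_total = 9.11 + 4.24 = 13.35

13.35


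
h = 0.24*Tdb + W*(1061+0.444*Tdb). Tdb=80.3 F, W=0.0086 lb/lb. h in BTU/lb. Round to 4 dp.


h = 0.24*80.3 + 0.0086*(1061+0.444*80.3) = 28.7032 BTU/lb

28.7032 BTU/lb


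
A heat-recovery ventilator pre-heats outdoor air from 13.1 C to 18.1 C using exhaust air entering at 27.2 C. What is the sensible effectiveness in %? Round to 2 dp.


eff = (18.1-13.1)/(27.2-13.1)*100 = 35.46 %

35.46 %


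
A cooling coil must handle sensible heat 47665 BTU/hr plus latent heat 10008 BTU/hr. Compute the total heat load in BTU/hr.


Qt = 47665 + 10008 = 57673 BTU/hr

57673 BTU/hr


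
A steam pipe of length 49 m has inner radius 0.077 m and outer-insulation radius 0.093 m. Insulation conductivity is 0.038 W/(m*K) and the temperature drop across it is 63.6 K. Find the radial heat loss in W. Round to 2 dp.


Q = 2*pi*0.038*49*63.6/ln(0.093/0.077) = 3941.20 W

3941.20 W


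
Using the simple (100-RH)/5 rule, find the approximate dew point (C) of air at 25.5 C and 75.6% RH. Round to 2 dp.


Td = 25.5 - (100-75.6)/5 = 20.62 C

20.62 C


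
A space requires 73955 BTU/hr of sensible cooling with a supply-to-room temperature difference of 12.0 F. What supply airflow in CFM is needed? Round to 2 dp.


CFM = 73955 / (1.08 * 12.0) = 5706.40

5706.40 CFM


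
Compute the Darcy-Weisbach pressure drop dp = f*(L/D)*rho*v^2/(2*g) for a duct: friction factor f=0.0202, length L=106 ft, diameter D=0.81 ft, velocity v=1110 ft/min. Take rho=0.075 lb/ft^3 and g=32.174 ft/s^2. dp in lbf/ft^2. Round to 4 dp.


v_fps = 1110/60 = 18.5 ft/s
dp = 0.0202*(106/0.81)*0.075*18.5^2/(2*32.174) = 1.0545 lbf/ft^2

1.0545 lbf/ft^2


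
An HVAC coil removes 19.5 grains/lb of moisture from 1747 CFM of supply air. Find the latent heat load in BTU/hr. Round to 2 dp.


Q = 0.68 * 1747 * 19.5 = 23165.22 BTU/hr

23165.22 BTU/hr


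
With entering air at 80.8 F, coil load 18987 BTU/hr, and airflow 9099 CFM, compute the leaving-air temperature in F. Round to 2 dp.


dT = 18987/(1.08*9099) = 1.9321
T_leave = 80.8 - 1.9321 = 78.87 F

78.87 F


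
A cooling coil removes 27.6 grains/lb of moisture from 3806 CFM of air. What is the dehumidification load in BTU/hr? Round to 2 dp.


Q = 0.68 * 3806 * 27.6 = 71431.01 BTU/hr

71431.01 BTU/hr


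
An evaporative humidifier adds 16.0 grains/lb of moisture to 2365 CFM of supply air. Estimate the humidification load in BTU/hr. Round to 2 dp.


Q = 0.68 * 2365 * 16.0 = 25731.20 BTU/hr

25731.20 BTU/hr


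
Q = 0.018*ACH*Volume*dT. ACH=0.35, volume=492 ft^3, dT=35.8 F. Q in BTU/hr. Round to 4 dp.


Q = 0.018 * 0.35 * 492 * 35.8 = 110.9657 BTU/hr

110.9657 BTU/hr


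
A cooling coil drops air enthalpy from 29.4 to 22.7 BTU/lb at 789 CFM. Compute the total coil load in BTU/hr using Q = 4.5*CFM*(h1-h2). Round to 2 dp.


Q = 4.5 * 789 * (29.4 - 22.7) = 23788.35 BTU/hr

23788.35 BTU/hr


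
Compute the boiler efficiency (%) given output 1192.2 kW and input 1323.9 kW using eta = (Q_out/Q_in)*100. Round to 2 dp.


eta = (1192.2/1323.9)*100 = 90.05 %

90.05 %


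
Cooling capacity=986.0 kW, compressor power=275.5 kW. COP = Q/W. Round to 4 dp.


COP = 986.0 / 275.5 = 3.5789

3.5789


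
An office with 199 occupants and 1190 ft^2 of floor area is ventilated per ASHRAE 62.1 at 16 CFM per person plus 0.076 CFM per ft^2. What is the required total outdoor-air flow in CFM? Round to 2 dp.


Total = 199*16 + 1190*0.076 = 3274.44 CFM

3274.44 CFM


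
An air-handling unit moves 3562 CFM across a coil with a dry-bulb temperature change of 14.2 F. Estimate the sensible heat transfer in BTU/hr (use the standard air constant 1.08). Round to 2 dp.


Q = 1.08 * 3562 * 14.2 = 54626.83 BTU/hr

54626.83 BTU/hr


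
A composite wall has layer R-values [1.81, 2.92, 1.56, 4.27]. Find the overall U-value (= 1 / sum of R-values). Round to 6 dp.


R_total = 1.81 + 2.92 + 1.56 + 4.27 = 10.56
U = 1/10.56 = 0.094697

0.094697


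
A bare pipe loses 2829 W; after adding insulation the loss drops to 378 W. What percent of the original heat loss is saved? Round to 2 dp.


Savings = ((2829-378)/2829)*100 = 86.64 %

86.64 %


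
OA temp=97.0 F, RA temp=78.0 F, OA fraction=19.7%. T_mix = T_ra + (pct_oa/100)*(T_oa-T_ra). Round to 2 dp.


T_mix = 78.0 + (19.7/100)*(97.0-78.0) = 81.74 F

81.74 F


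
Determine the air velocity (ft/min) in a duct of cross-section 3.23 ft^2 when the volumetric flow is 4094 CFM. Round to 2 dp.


V = 4094 / 3.23 = 1267.49 ft/min

1267.49 ft/min


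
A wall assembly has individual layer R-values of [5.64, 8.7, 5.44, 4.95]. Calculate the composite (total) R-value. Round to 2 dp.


R_total = 5.64 + 8.7 + 5.44 + 4.95 = 24.73

24.73


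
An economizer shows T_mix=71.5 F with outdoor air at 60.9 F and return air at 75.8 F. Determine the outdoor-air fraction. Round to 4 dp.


frac = (71.5 - 75.8) / (60.9 - 75.8) = 0.2886

0.2886


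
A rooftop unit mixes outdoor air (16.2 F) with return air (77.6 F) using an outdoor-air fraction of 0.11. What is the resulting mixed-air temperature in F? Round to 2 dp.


T_mix = 0.11*16.2 + 0.89*77.6 = 70.85 F

70.85 F


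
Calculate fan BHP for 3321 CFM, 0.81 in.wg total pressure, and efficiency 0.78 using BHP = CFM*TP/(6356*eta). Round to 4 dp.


BHP = 3321 * 0.81 / (6356 * 0.78) = 0.5426 hp

0.5426 hp


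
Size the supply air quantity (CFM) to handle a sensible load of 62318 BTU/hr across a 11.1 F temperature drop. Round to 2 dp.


CFM = 62318 / (1.08 * 11.1) = 5198.37

5198.37 CFM


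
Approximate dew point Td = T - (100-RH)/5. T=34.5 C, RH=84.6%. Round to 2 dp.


Td = 34.5 - (100-84.6)/5 = 31.42 C

31.42 C


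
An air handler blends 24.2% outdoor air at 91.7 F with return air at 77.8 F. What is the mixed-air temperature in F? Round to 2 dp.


T_mix = 77.8 + (24.2/100)*(91.7-77.8) = 81.16 F

81.16 F


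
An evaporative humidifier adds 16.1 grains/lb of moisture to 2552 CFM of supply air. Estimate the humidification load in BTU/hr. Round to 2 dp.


Q = 0.68 * 2552 * 16.1 = 27939.30 BTU/hr

27939.30 BTU/hr


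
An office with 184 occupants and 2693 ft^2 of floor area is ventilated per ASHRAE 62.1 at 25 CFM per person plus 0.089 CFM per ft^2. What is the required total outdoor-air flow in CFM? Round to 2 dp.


Total = 184*25 + 2693*0.089 = 4839.68 CFM

4839.68 CFM


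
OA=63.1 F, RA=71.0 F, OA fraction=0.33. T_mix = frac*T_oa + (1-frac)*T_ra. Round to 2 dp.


T_mix = 0.33*63.1 + 0.67*71.0 = 68.39 F

68.39 F


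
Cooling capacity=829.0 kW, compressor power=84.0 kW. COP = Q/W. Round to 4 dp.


COP = 829.0 / 84.0 = 9.8690

9.8690


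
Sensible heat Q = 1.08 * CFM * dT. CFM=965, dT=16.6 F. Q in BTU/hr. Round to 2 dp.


Q = 1.08 * 965 * 16.6 = 17300.52 BTU/hr

17300.52 BTU/hr


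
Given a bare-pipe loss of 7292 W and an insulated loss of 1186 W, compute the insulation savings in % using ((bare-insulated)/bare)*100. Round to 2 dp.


Savings = ((7292-1186)/7292)*100 = 83.74 %

83.74 %


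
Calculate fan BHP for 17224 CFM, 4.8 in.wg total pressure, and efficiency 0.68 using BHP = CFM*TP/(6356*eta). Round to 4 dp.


BHP = 17224 * 4.8 / (6356 * 0.68) = 19.1286 hp

19.1286 hp


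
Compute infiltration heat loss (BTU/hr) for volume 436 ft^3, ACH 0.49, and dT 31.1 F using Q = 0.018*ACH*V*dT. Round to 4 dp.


Q = 0.018 * 0.49 * 436 * 31.1 = 119.5957 BTU/hr

119.5957 BTU/hr


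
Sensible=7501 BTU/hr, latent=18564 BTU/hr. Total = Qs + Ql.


Qt = 7501 + 18564 = 26065 BTU/hr

26065 BTU/hr


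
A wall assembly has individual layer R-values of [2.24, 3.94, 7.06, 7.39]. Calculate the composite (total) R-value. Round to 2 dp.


R_total = 2.24 + 3.94 + 7.06 + 7.39 = 20.63

20.63


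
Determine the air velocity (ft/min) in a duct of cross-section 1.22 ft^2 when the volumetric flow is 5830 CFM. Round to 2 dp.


V = 5830 / 1.22 = 4778.69 ft/min

4778.69 ft/min


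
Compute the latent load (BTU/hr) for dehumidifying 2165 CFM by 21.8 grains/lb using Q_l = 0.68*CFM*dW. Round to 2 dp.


Q = 0.68 * 2165 * 21.8 = 32093.96 BTU/hr

32093.96 BTU/hr


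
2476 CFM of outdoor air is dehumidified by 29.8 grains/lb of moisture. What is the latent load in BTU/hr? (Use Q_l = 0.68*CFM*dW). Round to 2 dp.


Q = 0.68 * 2476 * 29.8 = 50173.66 BTU/hr

50173.66 BTU/hr


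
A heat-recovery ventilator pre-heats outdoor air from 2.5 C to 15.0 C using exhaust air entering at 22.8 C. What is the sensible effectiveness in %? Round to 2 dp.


eff = (15.0-2.5)/(22.8-2.5)*100 = 61.58 %

61.58 %


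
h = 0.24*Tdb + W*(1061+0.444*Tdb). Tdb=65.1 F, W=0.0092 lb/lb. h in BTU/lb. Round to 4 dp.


h = 0.24*65.1 + 0.0092*(1061+0.444*65.1) = 25.6511 BTU/lb

25.6511 BTU/lb


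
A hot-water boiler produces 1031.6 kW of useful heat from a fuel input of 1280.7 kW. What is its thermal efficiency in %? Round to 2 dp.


eta = (1031.6/1280.7)*100 = 80.55 %

80.55 %


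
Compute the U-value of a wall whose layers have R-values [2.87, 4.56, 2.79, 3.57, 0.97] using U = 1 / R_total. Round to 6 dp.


R_total = 2.87 + 4.56 + 2.79 + 3.57 + 0.97 = 14.76
U = 1/14.76 = 0.067751

0.067751


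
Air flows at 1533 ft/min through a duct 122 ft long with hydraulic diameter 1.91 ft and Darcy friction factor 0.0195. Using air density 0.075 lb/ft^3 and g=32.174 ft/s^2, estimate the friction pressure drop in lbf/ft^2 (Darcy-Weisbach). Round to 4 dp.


v_fps = 1533/60 = 25.55 ft/s
dp = 0.0195*(122/1.91)*0.075*25.55^2/(2*32.174) = 0.9477 lbf/ft^2

0.9477 lbf/ft^2


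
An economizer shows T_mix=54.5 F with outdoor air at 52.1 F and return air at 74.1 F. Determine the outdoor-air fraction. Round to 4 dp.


frac = (54.5 - 74.1) / (52.1 - 74.1) = 0.8909

0.8909


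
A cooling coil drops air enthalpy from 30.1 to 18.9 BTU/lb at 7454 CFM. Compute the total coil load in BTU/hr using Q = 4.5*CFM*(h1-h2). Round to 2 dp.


Q = 4.5 * 7454 * (30.1 - 18.9) = 375681.60 BTU/hr

375681.60 BTU/hr


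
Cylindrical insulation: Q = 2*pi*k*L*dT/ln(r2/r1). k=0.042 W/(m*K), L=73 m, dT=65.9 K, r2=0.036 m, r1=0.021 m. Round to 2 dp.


Q = 2*pi*0.042*73*65.9/ln(0.036/0.021) = 2355.33 W

2355.33 W


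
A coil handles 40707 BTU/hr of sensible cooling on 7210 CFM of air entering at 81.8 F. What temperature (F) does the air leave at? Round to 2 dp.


dT = 40707/(1.08*7210) = 5.2277
T_leave = 81.8 - 5.2277 = 76.57 F

76.57 F


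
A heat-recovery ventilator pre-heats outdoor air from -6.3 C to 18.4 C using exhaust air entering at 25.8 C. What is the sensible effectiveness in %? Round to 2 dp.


eff = (18.4-(-6.3))/(25.8-(-6.3))*100 = 76.95 %

76.95 %


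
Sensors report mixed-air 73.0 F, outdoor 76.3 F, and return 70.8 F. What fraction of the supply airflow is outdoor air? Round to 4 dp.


frac = (73.0 - 70.8) / (76.3 - 70.8) = 0.4000

0.4000


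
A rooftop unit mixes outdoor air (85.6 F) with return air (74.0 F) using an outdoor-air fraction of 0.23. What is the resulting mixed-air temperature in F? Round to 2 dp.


T_mix = 0.23*85.6 + 0.77*74.0 = 76.67 F

76.67 F


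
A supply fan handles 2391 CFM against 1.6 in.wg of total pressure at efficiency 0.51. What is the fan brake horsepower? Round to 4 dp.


BHP = 2391 * 1.6 / (6356 * 0.51) = 1.1802 hp

1.1802 hp


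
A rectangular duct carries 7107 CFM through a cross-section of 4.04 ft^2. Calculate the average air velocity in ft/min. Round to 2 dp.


V = 7107 / 4.04 = 1759.16 ft/min

1759.16 ft/min


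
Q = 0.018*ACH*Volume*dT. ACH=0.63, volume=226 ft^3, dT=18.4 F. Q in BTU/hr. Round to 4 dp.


Q = 0.018 * 0.63 * 226 * 18.4 = 47.1563 BTU/hr

47.1563 BTU/hr


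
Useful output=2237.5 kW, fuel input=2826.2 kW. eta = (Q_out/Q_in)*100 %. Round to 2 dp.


eta = (2237.5/2826.2)*100 = 79.17 %

79.17 %


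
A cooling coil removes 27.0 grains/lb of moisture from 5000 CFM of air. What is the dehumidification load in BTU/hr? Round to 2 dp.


Q = 0.68 * 5000 * 27.0 = 91800.00 BTU/hr

91800.00 BTU/hr


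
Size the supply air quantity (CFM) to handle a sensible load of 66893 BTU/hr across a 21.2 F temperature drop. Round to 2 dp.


CFM = 66893 / (1.08 * 21.2) = 2921.60

2921.60 CFM


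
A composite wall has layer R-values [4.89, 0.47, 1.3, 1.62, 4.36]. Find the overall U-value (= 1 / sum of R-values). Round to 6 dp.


R_total = 4.89 + 0.47 + 1.3 + 1.62 + 4.36 = 12.64
U = 1/12.64 = 0.079114

0.079114


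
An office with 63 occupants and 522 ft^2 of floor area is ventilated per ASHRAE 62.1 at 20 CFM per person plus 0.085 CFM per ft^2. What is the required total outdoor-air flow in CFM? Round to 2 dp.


Total = 63*20 + 522*0.085 = 1304.37 CFM

1304.37 CFM


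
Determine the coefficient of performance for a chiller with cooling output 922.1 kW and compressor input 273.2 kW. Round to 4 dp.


COP = 922.1 / 273.2 = 3.3752

3.3752


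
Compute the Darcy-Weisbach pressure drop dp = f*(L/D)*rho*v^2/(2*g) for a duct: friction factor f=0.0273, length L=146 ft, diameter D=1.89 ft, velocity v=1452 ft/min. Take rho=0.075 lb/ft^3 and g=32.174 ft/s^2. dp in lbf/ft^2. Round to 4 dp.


v_fps = 1452/60 = 24.2 ft/s
dp = 0.0273*(146/1.89)*0.075*24.2^2/(2*32.174) = 1.4395 lbf/ft^2

1.4395 lbf/ft^2


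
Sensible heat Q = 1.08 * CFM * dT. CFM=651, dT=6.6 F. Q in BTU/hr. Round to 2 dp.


Q = 1.08 * 651 * 6.6 = 4640.33 BTU/hr

4640.33 BTU/hr


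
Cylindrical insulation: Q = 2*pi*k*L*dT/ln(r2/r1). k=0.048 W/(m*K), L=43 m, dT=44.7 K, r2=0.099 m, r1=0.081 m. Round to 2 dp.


Q = 2*pi*0.048*43*44.7/ln(0.099/0.081) = 2888.77 W

2888.77 W


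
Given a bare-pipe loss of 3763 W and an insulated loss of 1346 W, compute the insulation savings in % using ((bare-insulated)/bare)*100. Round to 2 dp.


Savings = ((3763-1346)/3763)*100 = 64.23 %

64.23 %


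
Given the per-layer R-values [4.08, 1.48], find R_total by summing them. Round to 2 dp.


R_total = 4.08 + 1.48 = 5.56

5.56


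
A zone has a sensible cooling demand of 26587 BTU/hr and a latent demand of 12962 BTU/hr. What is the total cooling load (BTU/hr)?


Qt = 26587 + 12962 = 39549 BTU/hr

39549 BTU/hr


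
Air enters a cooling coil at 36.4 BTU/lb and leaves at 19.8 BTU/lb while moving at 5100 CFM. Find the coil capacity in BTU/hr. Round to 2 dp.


Q = 4.5 * 5100 * (36.4 - 19.8) = 380970.00 BTU/hr

380970.00 BTU/hr


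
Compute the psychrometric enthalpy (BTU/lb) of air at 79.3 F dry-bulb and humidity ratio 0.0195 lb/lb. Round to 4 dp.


h = 0.24*79.3 + 0.0195*(1061+0.444*79.3) = 40.4081 BTU/lb

40.4081 BTU/lb


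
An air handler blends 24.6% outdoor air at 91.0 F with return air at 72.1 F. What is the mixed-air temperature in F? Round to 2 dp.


T_mix = 72.1 + (24.6/100)*(91.0-72.1) = 76.75 F

76.75 F


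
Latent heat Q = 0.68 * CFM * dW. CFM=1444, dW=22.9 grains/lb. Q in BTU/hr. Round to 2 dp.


Q = 0.68 * 1444 * 22.9 = 22485.97 BTU/hr

22485.97 BTU/hr


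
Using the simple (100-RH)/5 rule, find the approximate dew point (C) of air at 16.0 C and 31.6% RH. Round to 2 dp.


Td = 16.0 - (100-31.6)/5 = 2.32 C

2.32 C


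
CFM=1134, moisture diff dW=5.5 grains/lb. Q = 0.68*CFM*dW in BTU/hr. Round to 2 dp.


Q = 0.68 * 1134 * 5.5 = 4241.16 BTU/hr

4241.16 BTU/hr


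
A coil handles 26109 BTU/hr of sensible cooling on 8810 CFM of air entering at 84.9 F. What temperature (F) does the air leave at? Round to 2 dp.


dT = 26109/(1.08*8810) = 2.7440
T_leave = 84.9 - 2.7440 = 82.16 F

82.16 F


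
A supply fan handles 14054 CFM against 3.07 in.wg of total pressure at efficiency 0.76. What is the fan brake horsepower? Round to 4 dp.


BHP = 14054 * 3.07 / (6356 * 0.76) = 8.9318 hp

8.9318 hp


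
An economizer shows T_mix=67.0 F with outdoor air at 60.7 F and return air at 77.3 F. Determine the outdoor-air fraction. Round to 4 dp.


frac = (67.0 - 77.3) / (60.7 - 77.3) = 0.6205

0.6205


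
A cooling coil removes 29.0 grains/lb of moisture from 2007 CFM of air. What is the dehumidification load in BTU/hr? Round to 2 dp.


Q = 0.68 * 2007 * 29.0 = 39578.04 BTU/hr

39578.04 BTU/hr


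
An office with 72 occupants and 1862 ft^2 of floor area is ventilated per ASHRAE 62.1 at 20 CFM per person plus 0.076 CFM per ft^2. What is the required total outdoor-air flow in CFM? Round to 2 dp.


Total = 72*20 + 1862*0.076 = 1581.51 CFM

1581.51 CFM


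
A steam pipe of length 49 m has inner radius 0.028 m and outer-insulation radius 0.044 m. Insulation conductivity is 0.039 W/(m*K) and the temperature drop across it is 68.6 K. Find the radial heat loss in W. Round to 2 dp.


Q = 2*pi*0.039*49*68.6/ln(0.044/0.028) = 1822.39 W

1822.39 W


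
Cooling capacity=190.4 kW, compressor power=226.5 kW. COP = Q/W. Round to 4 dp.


COP = 190.4 / 226.5 = 0.8406

0.8406


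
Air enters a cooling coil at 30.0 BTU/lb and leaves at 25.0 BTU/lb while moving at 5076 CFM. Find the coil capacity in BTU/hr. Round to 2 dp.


Q = 4.5 * 5076 * (30.0 - 25.0) = 114210.00 BTU/hr

114210.00 BTU/hr


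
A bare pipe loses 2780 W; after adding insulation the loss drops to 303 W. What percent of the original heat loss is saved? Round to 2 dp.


Savings = ((2780-303)/2780)*100 = 89.10 %

89.10 %


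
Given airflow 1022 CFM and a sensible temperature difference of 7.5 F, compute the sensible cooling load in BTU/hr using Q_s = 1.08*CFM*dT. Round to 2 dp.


Q = 1.08 * 1022 * 7.5 = 8278.20 BTU/hr

8278.20 BTU/hr


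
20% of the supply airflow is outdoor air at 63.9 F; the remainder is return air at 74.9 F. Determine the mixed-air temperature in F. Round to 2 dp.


T_mix = 0.2*63.9 + 0.8*74.9 = 72.70 F

72.70 F


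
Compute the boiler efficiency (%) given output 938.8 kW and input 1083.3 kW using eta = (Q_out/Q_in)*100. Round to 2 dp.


eta = (938.8/1083.3)*100 = 86.66 %

86.66 %


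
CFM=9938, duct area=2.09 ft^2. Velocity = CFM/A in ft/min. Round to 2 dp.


V = 9938 / 2.09 = 4755.02 ft/min

4755.02 ft/min


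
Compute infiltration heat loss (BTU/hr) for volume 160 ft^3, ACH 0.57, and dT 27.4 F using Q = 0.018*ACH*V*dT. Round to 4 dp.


Q = 0.018 * 0.57 * 160 * 27.4 = 44.9798 BTU/hr

44.9798 BTU/hr


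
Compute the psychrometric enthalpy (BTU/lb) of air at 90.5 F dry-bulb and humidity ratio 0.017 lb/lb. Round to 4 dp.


h = 0.24*90.5 + 0.017*(1061+0.444*90.5) = 40.4401 BTU/lb

40.4401 BTU/lb


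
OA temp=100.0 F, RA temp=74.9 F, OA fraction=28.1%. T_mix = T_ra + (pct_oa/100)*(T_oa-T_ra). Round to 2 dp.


T_mix = 74.9 + (28.1/100)*(100.0-74.9) = 81.95 F

81.95 F


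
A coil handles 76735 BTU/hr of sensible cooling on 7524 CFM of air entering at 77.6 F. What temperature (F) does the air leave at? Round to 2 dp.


dT = 76735/(1.08*7524) = 9.4432
T_leave = 77.6 - 9.4432 = 68.16 F

68.16 F


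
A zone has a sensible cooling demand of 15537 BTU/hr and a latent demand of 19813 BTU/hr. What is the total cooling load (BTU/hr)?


Qt = 15537 + 19813 = 35350 BTU/hr

35350 BTU/hr


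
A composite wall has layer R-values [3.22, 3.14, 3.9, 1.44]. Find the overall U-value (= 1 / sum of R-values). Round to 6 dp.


R_total = 3.22 + 3.14 + 3.9 + 1.44 = 11.70
U = 1/11.70 = 0.085470

0.085470


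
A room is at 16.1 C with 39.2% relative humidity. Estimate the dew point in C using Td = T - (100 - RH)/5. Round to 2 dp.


Td = 16.1 - (100-39.2)/5 = 3.94 C

3.94 C


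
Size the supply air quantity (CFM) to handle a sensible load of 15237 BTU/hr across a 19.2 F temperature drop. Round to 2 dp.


CFM = 15237 / (1.08 * 19.2) = 734.81

734.81 CFM


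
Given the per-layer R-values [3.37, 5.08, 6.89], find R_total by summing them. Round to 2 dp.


R_total = 3.37 + 5.08 + 6.89 = 15.34

15.34


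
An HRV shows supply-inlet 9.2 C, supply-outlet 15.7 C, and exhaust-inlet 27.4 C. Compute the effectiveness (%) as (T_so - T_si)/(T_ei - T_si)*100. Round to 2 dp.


eff = (15.7-9.2)/(27.4-9.2)*100 = 35.71 %

35.71 %


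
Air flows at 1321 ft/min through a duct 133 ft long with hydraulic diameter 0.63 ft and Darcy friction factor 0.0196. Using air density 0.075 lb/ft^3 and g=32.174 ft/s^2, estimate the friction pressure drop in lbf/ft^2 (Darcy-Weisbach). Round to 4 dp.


v_fps = 1321/60 = 22.0167 ft/s
dp = 0.0196*(133/0.63)*0.075*22.0167^2/(2*32.174) = 2.3377 lbf/ft^2

2.3377 lbf/ft^2


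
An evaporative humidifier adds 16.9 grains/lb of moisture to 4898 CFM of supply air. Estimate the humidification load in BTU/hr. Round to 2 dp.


Q = 0.68 * 4898 * 16.9 = 56287.82 BTU/hr

56287.82 BTU/hr


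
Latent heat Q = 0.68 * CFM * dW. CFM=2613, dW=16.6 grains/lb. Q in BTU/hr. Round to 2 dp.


Q = 0.68 * 2613 * 16.6 = 29495.54 BTU/hr

29495.54 BTU/hr


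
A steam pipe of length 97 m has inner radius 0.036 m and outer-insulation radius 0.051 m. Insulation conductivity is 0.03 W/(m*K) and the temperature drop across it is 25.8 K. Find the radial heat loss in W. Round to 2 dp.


Q = 2*pi*0.03*97*25.8/ln(0.051/0.036) = 1354.35 W

1354.35 W


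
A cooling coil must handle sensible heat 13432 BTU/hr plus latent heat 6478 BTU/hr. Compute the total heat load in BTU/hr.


Qt = 13432 + 6478 = 19910 BTU/hr

19910 BTU/hr


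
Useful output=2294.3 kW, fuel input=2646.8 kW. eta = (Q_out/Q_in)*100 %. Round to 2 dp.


eta = (2294.3/2646.8)*100 = 86.68 %

86.68 %


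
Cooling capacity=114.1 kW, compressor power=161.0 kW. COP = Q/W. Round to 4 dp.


COP = 114.1 / 161.0 = 0.7087

0.7087


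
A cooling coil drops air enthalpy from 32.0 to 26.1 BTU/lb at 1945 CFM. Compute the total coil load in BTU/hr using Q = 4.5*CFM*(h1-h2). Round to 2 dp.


Q = 4.5 * 1945 * (32.0 - 26.1) = 51639.75 BTU/hr

51639.75 BTU/hr


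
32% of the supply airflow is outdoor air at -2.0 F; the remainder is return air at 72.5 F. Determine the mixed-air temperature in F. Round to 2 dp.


T_mix = 0.32*(-2.0) + 0.68*72.5 = 48.66 F

48.66 F


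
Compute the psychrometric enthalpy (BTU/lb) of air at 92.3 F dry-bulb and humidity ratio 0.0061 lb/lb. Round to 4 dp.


h = 0.24*92.3 + 0.0061*(1061+0.444*92.3) = 28.8741 BTU/lb

28.8741 BTU/lb


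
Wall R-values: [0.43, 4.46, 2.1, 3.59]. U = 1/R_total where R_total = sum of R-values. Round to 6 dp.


R_total = 0.43 + 4.46 + 2.1 + 3.59 = 10.58
U = 1/10.58 = 0.094518

0.094518


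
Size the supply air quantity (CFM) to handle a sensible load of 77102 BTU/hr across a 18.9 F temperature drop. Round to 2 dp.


CFM = 77102 / (1.08 * 18.9) = 3777.29

3777.29 CFM


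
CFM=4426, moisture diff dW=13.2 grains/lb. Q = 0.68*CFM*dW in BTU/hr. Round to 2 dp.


Q = 0.68 * 4426 * 13.2 = 39727.78 BTU/hr

39727.78 BTU/hr


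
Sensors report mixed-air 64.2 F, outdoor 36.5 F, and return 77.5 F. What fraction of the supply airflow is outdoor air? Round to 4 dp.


frac = (64.2 - 77.5) / (36.5 - 77.5) = 0.3244

0.3244


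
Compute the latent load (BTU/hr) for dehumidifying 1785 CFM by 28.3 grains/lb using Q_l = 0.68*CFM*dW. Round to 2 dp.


Q = 0.68 * 1785 * 28.3 = 34350.54 BTU/hr

34350.54 BTU/hr


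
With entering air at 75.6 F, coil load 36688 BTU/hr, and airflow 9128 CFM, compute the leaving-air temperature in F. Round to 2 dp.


dT = 36688/(1.08*9128) = 3.7216
T_leave = 75.6 - 3.7216 = 71.88 F

71.88 F


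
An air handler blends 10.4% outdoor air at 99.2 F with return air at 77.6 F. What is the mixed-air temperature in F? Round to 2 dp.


T_mix = 77.6 + (10.4/100)*(99.2-77.6) = 79.85 F

79.85 F


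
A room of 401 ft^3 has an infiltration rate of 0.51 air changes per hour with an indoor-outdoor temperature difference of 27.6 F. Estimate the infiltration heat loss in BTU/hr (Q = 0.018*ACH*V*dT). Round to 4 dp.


Q = 0.018 * 0.51 * 401 * 27.6 = 101.6006 BTU/hr

101.6006 BTU/hr


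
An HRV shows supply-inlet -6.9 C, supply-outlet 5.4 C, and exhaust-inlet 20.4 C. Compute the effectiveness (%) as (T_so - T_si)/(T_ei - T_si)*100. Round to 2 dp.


eff = (5.4-(-6.9))/(20.4-(-6.9))*100 = 45.05 %

45.05 %


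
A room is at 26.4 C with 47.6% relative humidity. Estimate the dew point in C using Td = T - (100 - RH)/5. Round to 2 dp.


Td = 26.4 - (100-47.6)/5 = 15.92 C

15.92 C


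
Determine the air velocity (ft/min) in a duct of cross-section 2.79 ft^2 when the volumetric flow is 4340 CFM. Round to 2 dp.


V = 4340 / 2.79 = 1555.56 ft/min

1555.56 ft/min


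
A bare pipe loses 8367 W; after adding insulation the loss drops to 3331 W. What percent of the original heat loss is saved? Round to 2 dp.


Savings = ((8367-3331)/8367)*100 = 60.19 %

60.19 %


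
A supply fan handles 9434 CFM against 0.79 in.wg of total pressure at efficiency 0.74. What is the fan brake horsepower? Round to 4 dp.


BHP = 9434 * 0.79 / (6356 * 0.74) = 1.5846 hp

1.5846 hp


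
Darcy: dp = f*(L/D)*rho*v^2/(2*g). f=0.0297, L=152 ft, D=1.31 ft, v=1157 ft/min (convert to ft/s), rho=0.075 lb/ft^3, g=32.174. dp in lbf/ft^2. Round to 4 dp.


v_fps = 1157/60 = 19.2833 ft/s
dp = 0.0297*(152/1.31)*0.075*19.2833^2/(2*32.174) = 1.4935 lbf/ft^2

1.4935 lbf/ft^2


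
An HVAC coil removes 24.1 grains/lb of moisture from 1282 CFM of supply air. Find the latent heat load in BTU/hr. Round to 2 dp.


Q = 0.68 * 1282 * 24.1 = 21009.42 BTU/hr

21009.42 BTU/hr


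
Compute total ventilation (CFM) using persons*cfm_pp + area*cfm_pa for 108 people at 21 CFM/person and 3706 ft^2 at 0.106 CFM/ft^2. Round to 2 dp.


Total = 108*21 + 3706*0.106 = 2660.84 CFM

2660.84 CFM


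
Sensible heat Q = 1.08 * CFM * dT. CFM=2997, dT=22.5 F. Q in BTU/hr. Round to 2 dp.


Q = 1.08 * 2997 * 22.5 = 72827.10 BTU/hr

72827.10 BTU/hr


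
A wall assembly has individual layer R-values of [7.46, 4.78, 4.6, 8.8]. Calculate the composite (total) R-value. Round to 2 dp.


R_total = 7.46 + 4.78 + 4.6 + 8.8 = 25.64

25.64


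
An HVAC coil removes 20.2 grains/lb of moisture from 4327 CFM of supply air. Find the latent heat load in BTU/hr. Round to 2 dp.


Q = 0.68 * 4327 * 20.2 = 59435.67 BTU/hr

59435.67 BTU/hr


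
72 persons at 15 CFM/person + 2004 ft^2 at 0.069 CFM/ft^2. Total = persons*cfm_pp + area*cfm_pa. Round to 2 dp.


Total = 72*15 + 2004*0.069 = 1218.28 CFM

1218.28 CFM


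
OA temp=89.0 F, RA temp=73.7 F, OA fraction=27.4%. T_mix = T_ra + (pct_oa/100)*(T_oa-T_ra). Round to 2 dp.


T_mix = 73.7 + (27.4/100)*(89.0-73.7) = 77.89 F

77.89 F


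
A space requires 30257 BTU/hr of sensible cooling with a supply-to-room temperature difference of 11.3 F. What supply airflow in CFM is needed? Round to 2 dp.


CFM = 30257 / (1.08 * 11.3) = 2479.27

2479.27 CFM


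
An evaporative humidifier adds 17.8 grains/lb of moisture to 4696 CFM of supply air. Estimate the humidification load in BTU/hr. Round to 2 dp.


Q = 0.68 * 4696 * 17.8 = 56840.38 BTU/hr

56840.38 BTU/hr


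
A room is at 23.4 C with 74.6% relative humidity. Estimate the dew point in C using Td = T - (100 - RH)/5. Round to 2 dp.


Td = 23.4 - (100-74.6)/5 = 18.32 C

18.32 C


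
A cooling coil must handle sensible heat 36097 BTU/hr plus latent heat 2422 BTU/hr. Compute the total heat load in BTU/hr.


Qt = 36097 + 2422 = 38519 BTU/hr

38519 BTU/hr


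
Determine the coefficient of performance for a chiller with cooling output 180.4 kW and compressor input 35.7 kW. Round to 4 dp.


COP = 180.4 / 35.7 = 5.0532

5.0532


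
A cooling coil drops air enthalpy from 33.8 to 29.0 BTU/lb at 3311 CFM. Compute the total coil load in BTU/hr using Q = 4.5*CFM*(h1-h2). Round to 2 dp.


Q = 4.5 * 3311 * (33.8 - 29.0) = 71517.60 BTU/hr

71517.60 BTU/hr


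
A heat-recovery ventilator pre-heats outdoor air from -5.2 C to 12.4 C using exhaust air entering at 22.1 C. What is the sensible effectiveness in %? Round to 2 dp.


eff = (12.4-(-5.2))/(22.1-(-5.2))*100 = 64.47 %

64.47 %


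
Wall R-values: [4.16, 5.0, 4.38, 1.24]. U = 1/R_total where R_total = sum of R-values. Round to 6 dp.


R_total = 4.16 + 5.0 + 4.38 + 1.24 = 14.78
U = 1/14.78 = 0.067659

0.067659


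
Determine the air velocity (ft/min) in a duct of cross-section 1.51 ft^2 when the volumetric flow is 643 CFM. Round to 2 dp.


V = 643 / 1.51 = 425.83 ft/min

425.83 ft/min


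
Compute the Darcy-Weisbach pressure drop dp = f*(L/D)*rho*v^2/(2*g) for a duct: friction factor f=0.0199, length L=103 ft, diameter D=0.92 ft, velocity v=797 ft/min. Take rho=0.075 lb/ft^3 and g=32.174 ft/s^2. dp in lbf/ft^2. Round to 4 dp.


v_fps = 797/60 = 13.2833 ft/s
dp = 0.0199*(103/0.92)*0.075*13.2833^2/(2*32.174) = 0.4582 lbf/ft^2

0.4582 lbf/ft^2


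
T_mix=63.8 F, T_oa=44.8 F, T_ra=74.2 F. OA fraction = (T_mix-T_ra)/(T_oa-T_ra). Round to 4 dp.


frac = (63.8 - 74.2) / (44.8 - 74.2) = 0.3537

0.3537


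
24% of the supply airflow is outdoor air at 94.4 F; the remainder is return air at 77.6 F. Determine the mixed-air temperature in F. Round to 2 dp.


T_mix = 0.24*94.4 + 0.76*77.6 = 81.63 F

81.63 F


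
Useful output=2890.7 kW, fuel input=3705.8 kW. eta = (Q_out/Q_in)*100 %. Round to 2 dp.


eta = (2890.7/3705.8)*100 = 78.00 %

78.00 %


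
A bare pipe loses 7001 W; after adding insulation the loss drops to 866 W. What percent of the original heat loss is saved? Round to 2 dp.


Savings = ((7001-866)/7001)*100 = 87.63 %

87.63 %


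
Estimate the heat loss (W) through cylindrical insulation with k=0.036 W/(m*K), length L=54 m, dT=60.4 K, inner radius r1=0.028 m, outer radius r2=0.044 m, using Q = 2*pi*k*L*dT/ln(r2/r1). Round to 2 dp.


Q = 2*pi*0.036*54*60.4/ln(0.044/0.028) = 1632.26 W

1632.26 W


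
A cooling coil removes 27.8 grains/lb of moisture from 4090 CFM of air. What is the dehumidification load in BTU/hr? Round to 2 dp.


Q = 0.68 * 4090 * 27.8 = 77317.36 BTU/hr

77317.36 BTU/hr


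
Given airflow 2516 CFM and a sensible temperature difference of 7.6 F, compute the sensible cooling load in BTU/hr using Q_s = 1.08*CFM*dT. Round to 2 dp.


Q = 1.08 * 2516 * 7.6 = 20651.33 BTU/hr

20651.33 BTU/hr


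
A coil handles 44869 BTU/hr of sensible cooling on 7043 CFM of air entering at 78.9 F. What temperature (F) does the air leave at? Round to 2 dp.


dT = 44869/(1.08*7043) = 5.8988
T_leave = 78.9 - 5.8988 = 73.00 F

73.00 F


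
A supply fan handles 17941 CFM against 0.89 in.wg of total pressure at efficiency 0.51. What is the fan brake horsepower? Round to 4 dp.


BHP = 17941 * 0.89 / (6356 * 0.51) = 4.9259 hp

4.9259 hp


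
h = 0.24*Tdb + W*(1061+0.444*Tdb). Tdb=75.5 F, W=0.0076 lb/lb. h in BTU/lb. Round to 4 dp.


h = 0.24*75.5 + 0.0076*(1061+0.444*75.5) = 26.4384 BTU/lb

26.4384 BTU/lb


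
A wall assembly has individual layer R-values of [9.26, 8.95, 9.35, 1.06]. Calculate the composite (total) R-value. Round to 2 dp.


R_total = 9.26 + 8.95 + 9.35 + 1.06 = 28.62

28.62


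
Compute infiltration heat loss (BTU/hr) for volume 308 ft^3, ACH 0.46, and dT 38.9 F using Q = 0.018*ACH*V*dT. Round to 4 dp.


Q = 0.018 * 0.46 * 308 * 38.9 = 99.2043 BTU/hr

99.2043 BTU/hr


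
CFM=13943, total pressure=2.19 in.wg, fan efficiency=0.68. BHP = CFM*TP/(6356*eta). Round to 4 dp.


BHP = 13943 * 2.19 / (6356 * 0.68) = 7.0649 hp

7.0649 hp


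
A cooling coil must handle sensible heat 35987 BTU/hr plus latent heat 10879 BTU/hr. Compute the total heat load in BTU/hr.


Qt = 35987 + 10879 = 46866 BTU/hr

46866 BTU/hr


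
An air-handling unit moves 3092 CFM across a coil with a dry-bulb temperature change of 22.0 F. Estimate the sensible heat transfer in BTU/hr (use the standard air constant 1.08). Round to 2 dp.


Q = 1.08 * 3092 * 22.0 = 73465.92 BTU/hr

73465.92 BTU/hr


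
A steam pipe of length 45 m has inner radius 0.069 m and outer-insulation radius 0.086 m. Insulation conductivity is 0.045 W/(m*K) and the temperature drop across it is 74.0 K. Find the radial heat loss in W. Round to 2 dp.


Q = 2*pi*0.045*45*74.0/ln(0.086/0.069) = 4275.03 W

4275.03 W


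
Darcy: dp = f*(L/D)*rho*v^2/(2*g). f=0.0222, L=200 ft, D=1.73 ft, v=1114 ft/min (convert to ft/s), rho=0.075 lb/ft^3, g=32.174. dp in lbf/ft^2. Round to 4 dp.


v_fps = 1114/60 = 18.5667 ft/s
dp = 0.0222*(200/1.73)*0.075*18.5667^2/(2*32.174) = 1.0312 lbf/ft^2

1.0312 lbf/ft^2
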